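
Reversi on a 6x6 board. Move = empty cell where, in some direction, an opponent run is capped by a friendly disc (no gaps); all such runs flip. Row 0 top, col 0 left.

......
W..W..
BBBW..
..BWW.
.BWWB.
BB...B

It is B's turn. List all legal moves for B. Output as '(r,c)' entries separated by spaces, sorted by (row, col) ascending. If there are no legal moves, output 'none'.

Answer: (0,0) (0,4) (1,4) (2,4) (3,5) (5,2) (5,4)

Derivation:
(0,0): flips 1 -> legal
(0,1): no bracket -> illegal
(0,2): no bracket -> illegal
(0,3): no bracket -> illegal
(0,4): flips 1 -> legal
(1,1): no bracket -> illegal
(1,2): no bracket -> illegal
(1,4): flips 1 -> legal
(2,4): flips 4 -> legal
(2,5): no bracket -> illegal
(3,1): no bracket -> illegal
(3,5): flips 2 -> legal
(4,5): no bracket -> illegal
(5,2): flips 1 -> legal
(5,3): no bracket -> illegal
(5,4): flips 1 -> legal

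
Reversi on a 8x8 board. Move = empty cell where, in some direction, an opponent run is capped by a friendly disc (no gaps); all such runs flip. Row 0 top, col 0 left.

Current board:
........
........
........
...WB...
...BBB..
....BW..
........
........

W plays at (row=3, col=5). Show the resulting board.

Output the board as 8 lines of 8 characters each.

Answer: ........
........
........
...WWW..
...BBW..
....BW..
........
........

Derivation:
Place W at (3,5); scan 8 dirs for brackets.
Dir NW: first cell '.' (not opp) -> no flip
Dir N: first cell '.' (not opp) -> no flip
Dir NE: first cell '.' (not opp) -> no flip
Dir W: opp run (3,4) capped by W -> flip
Dir E: first cell '.' (not opp) -> no flip
Dir SW: opp run (4,4), next='.' -> no flip
Dir S: opp run (4,5) capped by W -> flip
Dir SE: first cell '.' (not opp) -> no flip
All flips: (3,4) (4,5)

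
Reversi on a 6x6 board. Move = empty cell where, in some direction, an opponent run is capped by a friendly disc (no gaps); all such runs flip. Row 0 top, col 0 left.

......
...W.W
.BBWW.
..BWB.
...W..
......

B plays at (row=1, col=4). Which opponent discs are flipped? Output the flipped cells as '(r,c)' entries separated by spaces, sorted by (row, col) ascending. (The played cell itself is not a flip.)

Dir NW: first cell '.' (not opp) -> no flip
Dir N: first cell '.' (not opp) -> no flip
Dir NE: first cell '.' (not opp) -> no flip
Dir W: opp run (1,3), next='.' -> no flip
Dir E: opp run (1,5), next=edge -> no flip
Dir SW: opp run (2,3) capped by B -> flip
Dir S: opp run (2,4) capped by B -> flip
Dir SE: first cell '.' (not opp) -> no flip

Answer: (2,3) (2,4)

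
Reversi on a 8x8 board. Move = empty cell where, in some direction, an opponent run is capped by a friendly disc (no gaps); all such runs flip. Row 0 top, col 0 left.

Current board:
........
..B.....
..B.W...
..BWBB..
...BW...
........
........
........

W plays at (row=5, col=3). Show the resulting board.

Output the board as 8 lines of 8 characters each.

Answer: ........
..B.....
..B.W...
..BWBB..
...WW...
...W....
........
........

Derivation:
Place W at (5,3); scan 8 dirs for brackets.
Dir NW: first cell '.' (not opp) -> no flip
Dir N: opp run (4,3) capped by W -> flip
Dir NE: first cell 'W' (not opp) -> no flip
Dir W: first cell '.' (not opp) -> no flip
Dir E: first cell '.' (not opp) -> no flip
Dir SW: first cell '.' (not opp) -> no flip
Dir S: first cell '.' (not opp) -> no flip
Dir SE: first cell '.' (not opp) -> no flip
All flips: (4,3)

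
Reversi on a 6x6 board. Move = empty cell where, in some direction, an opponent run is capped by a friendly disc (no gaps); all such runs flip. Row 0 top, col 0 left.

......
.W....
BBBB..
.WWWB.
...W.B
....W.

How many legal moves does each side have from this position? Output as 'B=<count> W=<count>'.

Answer: B=10 W=6

Derivation:
-- B to move --
(0,0): flips 1 -> legal
(0,1): flips 1 -> legal
(0,2): flips 1 -> legal
(1,0): no bracket -> illegal
(1,2): no bracket -> illegal
(2,4): no bracket -> illegal
(3,0): flips 3 -> legal
(4,0): flips 1 -> legal
(4,1): flips 2 -> legal
(4,2): flips 2 -> legal
(4,4): flips 1 -> legal
(5,2): flips 1 -> legal
(5,3): flips 2 -> legal
(5,5): no bracket -> illegal
B mobility = 10
-- W to move --
(1,0): flips 1 -> legal
(1,2): flips 1 -> legal
(1,3): flips 2 -> legal
(1,4): flips 1 -> legal
(2,4): no bracket -> illegal
(2,5): flips 1 -> legal
(3,0): no bracket -> illegal
(3,5): flips 1 -> legal
(4,4): no bracket -> illegal
(5,5): no bracket -> illegal
W mobility = 6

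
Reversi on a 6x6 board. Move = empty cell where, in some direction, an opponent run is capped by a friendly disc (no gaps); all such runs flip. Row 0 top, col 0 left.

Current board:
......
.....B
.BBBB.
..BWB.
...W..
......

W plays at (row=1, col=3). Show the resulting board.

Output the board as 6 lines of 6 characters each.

Place W at (1,3); scan 8 dirs for brackets.
Dir NW: first cell '.' (not opp) -> no flip
Dir N: first cell '.' (not opp) -> no flip
Dir NE: first cell '.' (not opp) -> no flip
Dir W: first cell '.' (not opp) -> no flip
Dir E: first cell '.' (not opp) -> no flip
Dir SW: opp run (2,2), next='.' -> no flip
Dir S: opp run (2,3) capped by W -> flip
Dir SE: opp run (2,4), next='.' -> no flip
All flips: (2,3)

Answer: ......
...W.B
.BBWB.
..BWB.
...W..
......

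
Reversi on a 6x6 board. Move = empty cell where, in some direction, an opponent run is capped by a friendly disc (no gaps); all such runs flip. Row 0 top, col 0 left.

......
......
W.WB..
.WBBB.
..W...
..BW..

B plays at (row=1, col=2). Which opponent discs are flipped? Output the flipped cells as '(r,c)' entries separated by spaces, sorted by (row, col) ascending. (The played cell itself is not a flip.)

Answer: (2,2)

Derivation:
Dir NW: first cell '.' (not opp) -> no flip
Dir N: first cell '.' (not opp) -> no flip
Dir NE: first cell '.' (not opp) -> no flip
Dir W: first cell '.' (not opp) -> no flip
Dir E: first cell '.' (not opp) -> no flip
Dir SW: first cell '.' (not opp) -> no flip
Dir S: opp run (2,2) capped by B -> flip
Dir SE: first cell 'B' (not opp) -> no flip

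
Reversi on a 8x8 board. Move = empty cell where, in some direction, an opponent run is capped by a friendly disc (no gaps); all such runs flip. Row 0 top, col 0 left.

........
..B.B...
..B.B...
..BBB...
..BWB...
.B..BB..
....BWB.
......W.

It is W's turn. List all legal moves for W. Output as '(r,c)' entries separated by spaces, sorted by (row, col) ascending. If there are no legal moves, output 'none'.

(0,1): no bracket -> illegal
(0,2): no bracket -> illegal
(0,3): no bracket -> illegal
(0,4): no bracket -> illegal
(0,5): no bracket -> illegal
(1,1): no bracket -> illegal
(1,3): no bracket -> illegal
(1,5): no bracket -> illegal
(2,1): flips 1 -> legal
(2,3): flips 1 -> legal
(2,5): flips 1 -> legal
(3,1): no bracket -> illegal
(3,5): no bracket -> illegal
(4,0): no bracket -> illegal
(4,1): flips 1 -> legal
(4,5): flips 2 -> legal
(4,6): no bracket -> illegal
(5,0): no bracket -> illegal
(5,2): no bracket -> illegal
(5,3): no bracket -> illegal
(5,6): flips 1 -> legal
(5,7): no bracket -> illegal
(6,0): no bracket -> illegal
(6,1): no bracket -> illegal
(6,2): no bracket -> illegal
(6,3): flips 1 -> legal
(6,7): flips 1 -> legal
(7,3): no bracket -> illegal
(7,4): no bracket -> illegal
(7,5): no bracket -> illegal
(7,7): no bracket -> illegal

Answer: (2,1) (2,3) (2,5) (4,1) (4,5) (5,6) (6,3) (6,7)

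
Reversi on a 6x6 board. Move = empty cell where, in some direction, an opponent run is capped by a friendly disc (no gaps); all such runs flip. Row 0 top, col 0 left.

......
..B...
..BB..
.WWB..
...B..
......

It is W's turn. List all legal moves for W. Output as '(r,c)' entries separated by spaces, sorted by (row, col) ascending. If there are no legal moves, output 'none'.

Answer: (0,2) (1,3) (1,4) (3,4) (5,4)

Derivation:
(0,1): no bracket -> illegal
(0,2): flips 2 -> legal
(0,3): no bracket -> illegal
(1,1): no bracket -> illegal
(1,3): flips 1 -> legal
(1,4): flips 1 -> legal
(2,1): no bracket -> illegal
(2,4): no bracket -> illegal
(3,4): flips 1 -> legal
(4,2): no bracket -> illegal
(4,4): no bracket -> illegal
(5,2): no bracket -> illegal
(5,3): no bracket -> illegal
(5,4): flips 1 -> legal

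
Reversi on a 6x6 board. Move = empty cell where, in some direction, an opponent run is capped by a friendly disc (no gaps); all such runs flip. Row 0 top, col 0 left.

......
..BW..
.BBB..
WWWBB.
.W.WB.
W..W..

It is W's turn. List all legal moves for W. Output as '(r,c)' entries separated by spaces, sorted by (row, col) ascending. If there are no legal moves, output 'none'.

(0,1): no bracket -> illegal
(0,2): flips 2 -> legal
(0,3): flips 2 -> legal
(1,0): flips 1 -> legal
(1,1): flips 2 -> legal
(1,4): flips 1 -> legal
(2,0): no bracket -> illegal
(2,4): no bracket -> illegal
(2,5): flips 1 -> legal
(3,5): flips 3 -> legal
(4,2): no bracket -> illegal
(4,5): flips 1 -> legal
(5,4): no bracket -> illegal
(5,5): no bracket -> illegal

Answer: (0,2) (0,3) (1,0) (1,1) (1,4) (2,5) (3,5) (4,5)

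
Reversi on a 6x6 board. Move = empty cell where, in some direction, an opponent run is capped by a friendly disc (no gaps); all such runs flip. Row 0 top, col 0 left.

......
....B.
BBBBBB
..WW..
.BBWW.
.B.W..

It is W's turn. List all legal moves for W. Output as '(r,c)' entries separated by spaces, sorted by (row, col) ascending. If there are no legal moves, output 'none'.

Answer: (0,5) (1,0) (1,1) (1,2) (1,3) (1,5) (3,1) (4,0) (5,0) (5,2)

Derivation:
(0,3): no bracket -> illegal
(0,4): no bracket -> illegal
(0,5): flips 2 -> legal
(1,0): flips 1 -> legal
(1,1): flips 1 -> legal
(1,2): flips 1 -> legal
(1,3): flips 1 -> legal
(1,5): flips 1 -> legal
(3,0): no bracket -> illegal
(3,1): flips 1 -> legal
(3,4): no bracket -> illegal
(3,5): no bracket -> illegal
(4,0): flips 2 -> legal
(5,0): flips 1 -> legal
(5,2): flips 1 -> legal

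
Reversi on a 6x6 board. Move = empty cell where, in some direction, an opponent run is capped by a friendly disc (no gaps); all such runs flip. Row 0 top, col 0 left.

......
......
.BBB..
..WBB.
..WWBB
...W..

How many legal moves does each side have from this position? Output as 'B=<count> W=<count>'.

-- B to move --
(3,1): flips 1 -> legal
(4,1): flips 3 -> legal
(5,1): flips 1 -> legal
(5,2): flips 3 -> legal
(5,4): flips 2 -> legal
B mobility = 5
-- W to move --
(1,0): flips 1 -> legal
(1,1): no bracket -> illegal
(1,2): flips 1 -> legal
(1,3): flips 2 -> legal
(1,4): flips 1 -> legal
(2,0): no bracket -> illegal
(2,4): flips 1 -> legal
(2,5): flips 1 -> legal
(3,0): no bracket -> illegal
(3,1): no bracket -> illegal
(3,5): flips 3 -> legal
(5,4): no bracket -> illegal
(5,5): no bracket -> illegal
W mobility = 7

Answer: B=5 W=7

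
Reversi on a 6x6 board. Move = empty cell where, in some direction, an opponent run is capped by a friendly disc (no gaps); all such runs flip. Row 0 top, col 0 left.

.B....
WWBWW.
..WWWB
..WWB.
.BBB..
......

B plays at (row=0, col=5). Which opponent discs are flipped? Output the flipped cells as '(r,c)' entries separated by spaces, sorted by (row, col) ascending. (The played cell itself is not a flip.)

Answer: (1,4) (2,3) (3,2)

Derivation:
Dir NW: edge -> no flip
Dir N: edge -> no flip
Dir NE: edge -> no flip
Dir W: first cell '.' (not opp) -> no flip
Dir E: edge -> no flip
Dir SW: opp run (1,4) (2,3) (3,2) capped by B -> flip
Dir S: first cell '.' (not opp) -> no flip
Dir SE: edge -> no flip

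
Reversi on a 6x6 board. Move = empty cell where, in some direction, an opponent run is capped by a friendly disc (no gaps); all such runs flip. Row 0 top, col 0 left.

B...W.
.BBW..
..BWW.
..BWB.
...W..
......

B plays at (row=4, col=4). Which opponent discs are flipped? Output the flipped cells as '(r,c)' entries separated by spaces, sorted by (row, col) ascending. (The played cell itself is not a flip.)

Dir NW: opp run (3,3) capped by B -> flip
Dir N: first cell 'B' (not opp) -> no flip
Dir NE: first cell '.' (not opp) -> no flip
Dir W: opp run (4,3), next='.' -> no flip
Dir E: first cell '.' (not opp) -> no flip
Dir SW: first cell '.' (not opp) -> no flip
Dir S: first cell '.' (not opp) -> no flip
Dir SE: first cell '.' (not opp) -> no flip

Answer: (3,3)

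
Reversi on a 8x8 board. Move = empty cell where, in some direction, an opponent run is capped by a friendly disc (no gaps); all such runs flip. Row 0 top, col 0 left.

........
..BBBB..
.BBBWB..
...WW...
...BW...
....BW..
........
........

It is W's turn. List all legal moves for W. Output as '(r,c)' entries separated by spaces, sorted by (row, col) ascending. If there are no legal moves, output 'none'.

Answer: (0,1) (0,2) (0,3) (0,4) (0,6) (1,1) (1,6) (2,0) (2,6) (4,2) (5,2) (5,3) (6,4)

Derivation:
(0,1): flips 2 -> legal
(0,2): flips 1 -> legal
(0,3): flips 2 -> legal
(0,4): flips 1 -> legal
(0,5): no bracket -> illegal
(0,6): flips 1 -> legal
(1,0): no bracket -> illegal
(1,1): flips 1 -> legal
(1,6): flips 1 -> legal
(2,0): flips 3 -> legal
(2,6): flips 1 -> legal
(3,0): no bracket -> illegal
(3,1): no bracket -> illegal
(3,2): no bracket -> illegal
(3,5): no bracket -> illegal
(3,6): no bracket -> illegal
(4,2): flips 1 -> legal
(4,5): no bracket -> illegal
(5,2): flips 1 -> legal
(5,3): flips 2 -> legal
(6,3): no bracket -> illegal
(6,4): flips 1 -> legal
(6,5): no bracket -> illegal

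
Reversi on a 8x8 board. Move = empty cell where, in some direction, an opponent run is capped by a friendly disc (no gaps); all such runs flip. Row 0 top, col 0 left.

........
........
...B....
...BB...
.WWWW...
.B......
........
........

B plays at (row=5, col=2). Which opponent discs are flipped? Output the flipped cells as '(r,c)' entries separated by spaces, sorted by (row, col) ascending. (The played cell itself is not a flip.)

Dir NW: opp run (4,1), next='.' -> no flip
Dir N: opp run (4,2), next='.' -> no flip
Dir NE: opp run (4,3) capped by B -> flip
Dir W: first cell 'B' (not opp) -> no flip
Dir E: first cell '.' (not opp) -> no flip
Dir SW: first cell '.' (not opp) -> no flip
Dir S: first cell '.' (not opp) -> no flip
Dir SE: first cell '.' (not opp) -> no flip

Answer: (4,3)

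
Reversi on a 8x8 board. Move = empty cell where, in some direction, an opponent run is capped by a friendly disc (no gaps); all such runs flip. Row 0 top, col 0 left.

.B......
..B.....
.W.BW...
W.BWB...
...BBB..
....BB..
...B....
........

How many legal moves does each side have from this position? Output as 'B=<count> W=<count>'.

-- B to move --
(1,0): flips 1 -> legal
(1,1): no bracket -> illegal
(1,3): no bracket -> illegal
(1,4): flips 1 -> legal
(1,5): no bracket -> illegal
(2,0): no bracket -> illegal
(2,2): flips 1 -> legal
(2,5): flips 1 -> legal
(3,1): no bracket -> illegal
(3,5): no bracket -> illegal
(4,0): no bracket -> illegal
(4,1): no bracket -> illegal
(4,2): no bracket -> illegal
B mobility = 4
-- W to move --
(0,0): no bracket -> illegal
(0,2): no bracket -> illegal
(0,3): flips 1 -> legal
(1,0): no bracket -> illegal
(1,1): no bracket -> illegal
(1,3): flips 1 -> legal
(1,4): no bracket -> illegal
(2,2): flips 1 -> legal
(2,5): no bracket -> illegal
(3,1): flips 1 -> legal
(3,5): flips 1 -> legal
(3,6): no bracket -> illegal
(4,1): no bracket -> illegal
(4,2): no bracket -> illegal
(4,6): no bracket -> illegal
(5,2): no bracket -> illegal
(5,3): flips 1 -> legal
(5,6): no bracket -> illegal
(6,2): no bracket -> illegal
(6,4): flips 3 -> legal
(6,5): flips 3 -> legal
(6,6): flips 2 -> legal
(7,2): no bracket -> illegal
(7,3): no bracket -> illegal
(7,4): no bracket -> illegal
W mobility = 9

Answer: B=4 W=9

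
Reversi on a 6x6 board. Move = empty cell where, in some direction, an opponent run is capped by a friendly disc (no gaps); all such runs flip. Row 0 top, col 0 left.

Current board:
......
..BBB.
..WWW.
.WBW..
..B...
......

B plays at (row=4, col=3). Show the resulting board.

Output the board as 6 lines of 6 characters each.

Answer: ......
..BBB.
..WBW.
.WBB..
..BB..
......

Derivation:
Place B at (4,3); scan 8 dirs for brackets.
Dir NW: first cell 'B' (not opp) -> no flip
Dir N: opp run (3,3) (2,3) capped by B -> flip
Dir NE: first cell '.' (not opp) -> no flip
Dir W: first cell 'B' (not opp) -> no flip
Dir E: first cell '.' (not opp) -> no flip
Dir SW: first cell '.' (not opp) -> no flip
Dir S: first cell '.' (not opp) -> no flip
Dir SE: first cell '.' (not opp) -> no flip
All flips: (2,3) (3,3)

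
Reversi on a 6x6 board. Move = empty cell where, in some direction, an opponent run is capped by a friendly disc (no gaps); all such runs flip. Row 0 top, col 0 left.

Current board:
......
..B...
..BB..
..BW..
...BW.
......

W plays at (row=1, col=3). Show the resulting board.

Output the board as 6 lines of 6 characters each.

Place W at (1,3); scan 8 dirs for brackets.
Dir NW: first cell '.' (not opp) -> no flip
Dir N: first cell '.' (not opp) -> no flip
Dir NE: first cell '.' (not opp) -> no flip
Dir W: opp run (1,2), next='.' -> no flip
Dir E: first cell '.' (not opp) -> no flip
Dir SW: opp run (2,2), next='.' -> no flip
Dir S: opp run (2,3) capped by W -> flip
Dir SE: first cell '.' (not opp) -> no flip
All flips: (2,3)

Answer: ......
..BW..
..BW..
..BW..
...BW.
......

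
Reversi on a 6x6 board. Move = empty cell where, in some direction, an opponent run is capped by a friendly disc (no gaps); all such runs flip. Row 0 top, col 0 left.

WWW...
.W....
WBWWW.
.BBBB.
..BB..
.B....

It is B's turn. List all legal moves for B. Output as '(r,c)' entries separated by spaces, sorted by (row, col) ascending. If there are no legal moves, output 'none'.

Answer: (1,2) (1,3) (1,4) (1,5) (2,5)

Derivation:
(0,3): no bracket -> illegal
(1,0): no bracket -> illegal
(1,2): flips 2 -> legal
(1,3): flips 2 -> legal
(1,4): flips 2 -> legal
(1,5): flips 1 -> legal
(2,5): flips 3 -> legal
(3,0): no bracket -> illegal
(3,5): no bracket -> illegal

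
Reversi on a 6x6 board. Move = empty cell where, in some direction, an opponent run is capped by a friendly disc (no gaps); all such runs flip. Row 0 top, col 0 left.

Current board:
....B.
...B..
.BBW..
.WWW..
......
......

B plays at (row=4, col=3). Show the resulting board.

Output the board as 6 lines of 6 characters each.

Answer: ....B.
...B..
.BBB..
.WBB..
...B..
......

Derivation:
Place B at (4,3); scan 8 dirs for brackets.
Dir NW: opp run (3,2) capped by B -> flip
Dir N: opp run (3,3) (2,3) capped by B -> flip
Dir NE: first cell '.' (not opp) -> no flip
Dir W: first cell '.' (not opp) -> no flip
Dir E: first cell '.' (not opp) -> no flip
Dir SW: first cell '.' (not opp) -> no flip
Dir S: first cell '.' (not opp) -> no flip
Dir SE: first cell '.' (not opp) -> no flip
All flips: (2,3) (3,2) (3,3)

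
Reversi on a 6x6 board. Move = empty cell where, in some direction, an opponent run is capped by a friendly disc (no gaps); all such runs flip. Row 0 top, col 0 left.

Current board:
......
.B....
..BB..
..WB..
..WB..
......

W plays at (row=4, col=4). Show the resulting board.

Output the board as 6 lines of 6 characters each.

Place W at (4,4); scan 8 dirs for brackets.
Dir NW: opp run (3,3) (2,2) (1,1), next='.' -> no flip
Dir N: first cell '.' (not opp) -> no flip
Dir NE: first cell '.' (not opp) -> no flip
Dir W: opp run (4,3) capped by W -> flip
Dir E: first cell '.' (not opp) -> no flip
Dir SW: first cell '.' (not opp) -> no flip
Dir S: first cell '.' (not opp) -> no flip
Dir SE: first cell '.' (not opp) -> no flip
All flips: (4,3)

Answer: ......
.B....
..BB..
..WB..
..WWW.
......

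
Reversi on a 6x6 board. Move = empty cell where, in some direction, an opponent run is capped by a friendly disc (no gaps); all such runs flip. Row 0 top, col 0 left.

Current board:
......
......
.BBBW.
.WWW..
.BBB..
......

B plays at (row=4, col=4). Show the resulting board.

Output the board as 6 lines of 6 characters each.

Answer: ......
......
.BBBW.
.WWB..
.BBBB.
......

Derivation:
Place B at (4,4); scan 8 dirs for brackets.
Dir NW: opp run (3,3) capped by B -> flip
Dir N: first cell '.' (not opp) -> no flip
Dir NE: first cell '.' (not opp) -> no flip
Dir W: first cell 'B' (not opp) -> no flip
Dir E: first cell '.' (not opp) -> no flip
Dir SW: first cell '.' (not opp) -> no flip
Dir S: first cell '.' (not opp) -> no flip
Dir SE: first cell '.' (not opp) -> no flip
All flips: (3,3)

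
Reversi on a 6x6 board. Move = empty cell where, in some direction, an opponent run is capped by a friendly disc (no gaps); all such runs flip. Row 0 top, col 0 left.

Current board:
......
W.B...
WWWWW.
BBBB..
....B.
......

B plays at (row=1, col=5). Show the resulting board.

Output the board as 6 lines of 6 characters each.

Place B at (1,5); scan 8 dirs for brackets.
Dir NW: first cell '.' (not opp) -> no flip
Dir N: first cell '.' (not opp) -> no flip
Dir NE: edge -> no flip
Dir W: first cell '.' (not opp) -> no flip
Dir E: edge -> no flip
Dir SW: opp run (2,4) capped by B -> flip
Dir S: first cell '.' (not opp) -> no flip
Dir SE: edge -> no flip
All flips: (2,4)

Answer: ......
W.B..B
WWWWB.
BBBB..
....B.
......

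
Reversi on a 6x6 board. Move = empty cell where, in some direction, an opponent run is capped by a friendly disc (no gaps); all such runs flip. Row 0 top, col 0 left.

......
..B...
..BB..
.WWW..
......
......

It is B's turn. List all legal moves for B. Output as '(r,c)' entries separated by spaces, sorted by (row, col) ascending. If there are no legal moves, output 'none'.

(2,0): no bracket -> illegal
(2,1): no bracket -> illegal
(2,4): no bracket -> illegal
(3,0): no bracket -> illegal
(3,4): no bracket -> illegal
(4,0): flips 1 -> legal
(4,1): flips 1 -> legal
(4,2): flips 1 -> legal
(4,3): flips 1 -> legal
(4,4): flips 1 -> legal

Answer: (4,0) (4,1) (4,2) (4,3) (4,4)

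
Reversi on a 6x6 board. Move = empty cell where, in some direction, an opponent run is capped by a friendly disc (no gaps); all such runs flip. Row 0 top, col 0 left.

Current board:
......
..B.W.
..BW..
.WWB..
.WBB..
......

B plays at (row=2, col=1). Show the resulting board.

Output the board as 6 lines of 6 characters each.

Place B at (2,1); scan 8 dirs for brackets.
Dir NW: first cell '.' (not opp) -> no flip
Dir N: first cell '.' (not opp) -> no flip
Dir NE: first cell 'B' (not opp) -> no flip
Dir W: first cell '.' (not opp) -> no flip
Dir E: first cell 'B' (not opp) -> no flip
Dir SW: first cell '.' (not opp) -> no flip
Dir S: opp run (3,1) (4,1), next='.' -> no flip
Dir SE: opp run (3,2) capped by B -> flip
All flips: (3,2)

Answer: ......
..B.W.
.BBW..
.WBB..
.WBB..
......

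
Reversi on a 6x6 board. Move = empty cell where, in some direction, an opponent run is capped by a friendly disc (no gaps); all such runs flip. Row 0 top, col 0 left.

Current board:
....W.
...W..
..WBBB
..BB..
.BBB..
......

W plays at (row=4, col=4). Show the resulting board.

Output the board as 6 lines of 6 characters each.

Place W at (4,4); scan 8 dirs for brackets.
Dir NW: opp run (3,3) capped by W -> flip
Dir N: first cell '.' (not opp) -> no flip
Dir NE: first cell '.' (not opp) -> no flip
Dir W: opp run (4,3) (4,2) (4,1), next='.' -> no flip
Dir E: first cell '.' (not opp) -> no flip
Dir SW: first cell '.' (not opp) -> no flip
Dir S: first cell '.' (not opp) -> no flip
Dir SE: first cell '.' (not opp) -> no flip
All flips: (3,3)

Answer: ....W.
...W..
..WBBB
..BW..
.BBBW.
......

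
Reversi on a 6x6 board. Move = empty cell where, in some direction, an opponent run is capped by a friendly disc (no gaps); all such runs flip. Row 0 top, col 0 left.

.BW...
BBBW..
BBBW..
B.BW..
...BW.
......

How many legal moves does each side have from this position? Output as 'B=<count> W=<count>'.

-- B to move --
(0,3): flips 4 -> legal
(0,4): flips 1 -> legal
(1,4): flips 2 -> legal
(2,4): flips 1 -> legal
(3,4): flips 2 -> legal
(3,5): no bracket -> illegal
(4,2): no bracket -> illegal
(4,5): flips 1 -> legal
(5,3): no bracket -> illegal
(5,4): no bracket -> illegal
(5,5): flips 2 -> legal
B mobility = 7
-- W to move --
(0,0): flips 3 -> legal
(0,3): no bracket -> illegal
(3,1): flips 2 -> legal
(3,4): no bracket -> illegal
(4,0): no bracket -> illegal
(4,1): flips 1 -> legal
(4,2): flips 4 -> legal
(5,2): no bracket -> illegal
(5,3): flips 1 -> legal
(5,4): no bracket -> illegal
W mobility = 5

Answer: B=7 W=5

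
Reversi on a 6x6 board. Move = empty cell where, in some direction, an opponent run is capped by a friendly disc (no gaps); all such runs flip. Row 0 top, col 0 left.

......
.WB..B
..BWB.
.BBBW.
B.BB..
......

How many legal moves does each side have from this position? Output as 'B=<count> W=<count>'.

Answer: B=8 W=10

Derivation:
-- B to move --
(0,0): flips 1 -> legal
(0,1): no bracket -> illegal
(0,2): no bracket -> illegal
(1,0): flips 1 -> legal
(1,3): flips 1 -> legal
(1,4): flips 1 -> legal
(2,0): no bracket -> illegal
(2,1): no bracket -> illegal
(2,5): flips 1 -> legal
(3,5): flips 1 -> legal
(4,4): flips 1 -> legal
(4,5): flips 2 -> legal
B mobility = 8
-- W to move --
(0,1): flips 1 -> legal
(0,2): no bracket -> illegal
(0,3): no bracket -> illegal
(0,4): no bracket -> illegal
(0,5): no bracket -> illegal
(1,3): flips 1 -> legal
(1,4): flips 1 -> legal
(2,0): no bracket -> illegal
(2,1): flips 1 -> legal
(2,5): flips 1 -> legal
(3,0): flips 3 -> legal
(3,5): no bracket -> illegal
(4,1): flips 1 -> legal
(4,4): flips 2 -> legal
(5,0): no bracket -> illegal
(5,1): no bracket -> illegal
(5,2): flips 1 -> legal
(5,3): flips 2 -> legal
(5,4): no bracket -> illegal
W mobility = 10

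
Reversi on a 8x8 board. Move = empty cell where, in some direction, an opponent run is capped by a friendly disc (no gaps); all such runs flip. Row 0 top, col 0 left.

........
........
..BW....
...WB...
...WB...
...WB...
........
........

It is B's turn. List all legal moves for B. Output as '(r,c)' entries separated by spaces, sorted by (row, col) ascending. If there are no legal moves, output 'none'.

(1,2): flips 1 -> legal
(1,3): no bracket -> illegal
(1,4): no bracket -> illegal
(2,4): flips 1 -> legal
(3,2): flips 2 -> legal
(4,2): flips 1 -> legal
(5,2): flips 2 -> legal
(6,2): flips 1 -> legal
(6,3): no bracket -> illegal
(6,4): no bracket -> illegal

Answer: (1,2) (2,4) (3,2) (4,2) (5,2) (6,2)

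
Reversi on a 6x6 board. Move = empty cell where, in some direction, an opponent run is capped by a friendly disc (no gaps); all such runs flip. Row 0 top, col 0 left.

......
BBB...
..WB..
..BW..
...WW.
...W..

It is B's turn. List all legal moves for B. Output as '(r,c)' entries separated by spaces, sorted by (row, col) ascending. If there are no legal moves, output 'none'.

(1,3): no bracket -> illegal
(2,1): flips 1 -> legal
(2,4): no bracket -> illegal
(3,1): no bracket -> illegal
(3,4): flips 1 -> legal
(3,5): no bracket -> illegal
(4,2): no bracket -> illegal
(4,5): no bracket -> illegal
(5,2): no bracket -> illegal
(5,4): flips 1 -> legal
(5,5): flips 3 -> legal

Answer: (2,1) (3,4) (5,4) (5,5)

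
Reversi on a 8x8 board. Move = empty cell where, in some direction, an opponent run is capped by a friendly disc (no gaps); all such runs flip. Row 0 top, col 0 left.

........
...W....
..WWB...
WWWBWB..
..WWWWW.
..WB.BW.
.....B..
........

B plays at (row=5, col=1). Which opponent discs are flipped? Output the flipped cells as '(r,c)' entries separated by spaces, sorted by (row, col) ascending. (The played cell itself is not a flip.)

Answer: (4,2) (5,2)

Derivation:
Dir NW: first cell '.' (not opp) -> no flip
Dir N: first cell '.' (not opp) -> no flip
Dir NE: opp run (4,2) capped by B -> flip
Dir W: first cell '.' (not opp) -> no flip
Dir E: opp run (5,2) capped by B -> flip
Dir SW: first cell '.' (not opp) -> no flip
Dir S: first cell '.' (not opp) -> no flip
Dir SE: first cell '.' (not opp) -> no flip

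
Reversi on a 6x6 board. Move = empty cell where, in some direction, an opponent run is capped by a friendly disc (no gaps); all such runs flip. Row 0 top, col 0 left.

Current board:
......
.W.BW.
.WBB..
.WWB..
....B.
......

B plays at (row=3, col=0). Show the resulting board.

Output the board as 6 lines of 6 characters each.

Place B at (3,0); scan 8 dirs for brackets.
Dir NW: edge -> no flip
Dir N: first cell '.' (not opp) -> no flip
Dir NE: opp run (2,1), next='.' -> no flip
Dir W: edge -> no flip
Dir E: opp run (3,1) (3,2) capped by B -> flip
Dir SW: edge -> no flip
Dir S: first cell '.' (not opp) -> no flip
Dir SE: first cell '.' (not opp) -> no flip
All flips: (3,1) (3,2)

Answer: ......
.W.BW.
.WBB..
BBBB..
....B.
......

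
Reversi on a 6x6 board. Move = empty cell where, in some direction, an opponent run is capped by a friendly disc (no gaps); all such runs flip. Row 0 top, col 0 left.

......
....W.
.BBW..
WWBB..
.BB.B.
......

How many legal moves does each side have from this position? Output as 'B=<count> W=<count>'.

Answer: B=5 W=10

Derivation:
-- B to move --
(0,3): no bracket -> illegal
(0,4): no bracket -> illegal
(0,5): flips 2 -> legal
(1,2): no bracket -> illegal
(1,3): flips 1 -> legal
(1,5): no bracket -> illegal
(2,0): flips 1 -> legal
(2,4): flips 1 -> legal
(2,5): no bracket -> illegal
(3,4): no bracket -> illegal
(4,0): flips 1 -> legal
B mobility = 5
-- W to move --
(1,0): no bracket -> illegal
(1,1): flips 1 -> legal
(1,2): flips 1 -> legal
(1,3): flips 1 -> legal
(2,0): flips 2 -> legal
(2,4): no bracket -> illegal
(3,4): flips 2 -> legal
(3,5): no bracket -> illegal
(4,0): no bracket -> illegal
(4,3): flips 1 -> legal
(4,5): no bracket -> illegal
(5,0): flips 2 -> legal
(5,1): flips 1 -> legal
(5,2): flips 1 -> legal
(5,3): flips 1 -> legal
(5,4): no bracket -> illegal
(5,5): no bracket -> illegal
W mobility = 10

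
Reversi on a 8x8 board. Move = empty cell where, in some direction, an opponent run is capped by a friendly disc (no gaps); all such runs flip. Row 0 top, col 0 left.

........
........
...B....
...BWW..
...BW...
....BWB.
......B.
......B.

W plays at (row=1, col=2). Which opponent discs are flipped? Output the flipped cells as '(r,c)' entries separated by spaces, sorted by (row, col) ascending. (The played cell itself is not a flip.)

Answer: (2,3)

Derivation:
Dir NW: first cell '.' (not opp) -> no flip
Dir N: first cell '.' (not opp) -> no flip
Dir NE: first cell '.' (not opp) -> no flip
Dir W: first cell '.' (not opp) -> no flip
Dir E: first cell '.' (not opp) -> no flip
Dir SW: first cell '.' (not opp) -> no flip
Dir S: first cell '.' (not opp) -> no flip
Dir SE: opp run (2,3) capped by W -> flip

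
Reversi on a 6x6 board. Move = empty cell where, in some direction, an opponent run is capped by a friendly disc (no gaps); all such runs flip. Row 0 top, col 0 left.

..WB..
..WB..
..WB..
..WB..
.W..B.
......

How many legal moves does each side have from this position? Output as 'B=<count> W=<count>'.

-- B to move --
(0,1): flips 2 -> legal
(1,1): flips 2 -> legal
(2,1): flips 2 -> legal
(3,0): no bracket -> illegal
(3,1): flips 2 -> legal
(4,0): no bracket -> illegal
(4,2): no bracket -> illegal
(4,3): no bracket -> illegal
(5,0): flips 2 -> legal
(5,1): no bracket -> illegal
(5,2): no bracket -> illegal
B mobility = 5
-- W to move --
(0,4): flips 2 -> legal
(1,4): flips 2 -> legal
(2,4): flips 2 -> legal
(3,4): flips 2 -> legal
(3,5): no bracket -> illegal
(4,2): no bracket -> illegal
(4,3): no bracket -> illegal
(4,5): no bracket -> illegal
(5,3): no bracket -> illegal
(5,4): no bracket -> illegal
(5,5): flips 2 -> legal
W mobility = 5

Answer: B=5 W=5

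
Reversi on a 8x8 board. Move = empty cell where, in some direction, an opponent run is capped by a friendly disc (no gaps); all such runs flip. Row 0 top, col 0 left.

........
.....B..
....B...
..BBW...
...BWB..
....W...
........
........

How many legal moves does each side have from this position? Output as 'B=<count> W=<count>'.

-- B to move --
(2,3): flips 1 -> legal
(2,5): flips 1 -> legal
(3,5): flips 1 -> legal
(5,3): no bracket -> illegal
(5,5): flips 1 -> legal
(6,3): flips 1 -> legal
(6,4): flips 3 -> legal
(6,5): flips 1 -> legal
B mobility = 7
-- W to move --
(0,4): no bracket -> illegal
(0,5): no bracket -> illegal
(0,6): no bracket -> illegal
(1,3): no bracket -> illegal
(1,4): flips 1 -> legal
(1,6): no bracket -> illegal
(2,1): flips 2 -> legal
(2,2): flips 1 -> legal
(2,3): no bracket -> illegal
(2,5): no bracket -> illegal
(2,6): no bracket -> illegal
(3,1): flips 2 -> legal
(3,5): no bracket -> illegal
(3,6): flips 1 -> legal
(4,1): no bracket -> illegal
(4,2): flips 1 -> legal
(4,6): flips 1 -> legal
(5,2): flips 1 -> legal
(5,3): no bracket -> illegal
(5,5): no bracket -> illegal
(5,6): flips 1 -> legal
W mobility = 9

Answer: B=7 W=9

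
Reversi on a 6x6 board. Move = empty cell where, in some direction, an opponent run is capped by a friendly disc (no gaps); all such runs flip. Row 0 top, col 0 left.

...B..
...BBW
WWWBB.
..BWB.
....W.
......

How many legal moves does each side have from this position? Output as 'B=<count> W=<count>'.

-- B to move --
(0,4): no bracket -> illegal
(0,5): no bracket -> illegal
(1,0): flips 1 -> legal
(1,1): no bracket -> illegal
(1,2): flips 1 -> legal
(2,5): no bracket -> illegal
(3,0): no bracket -> illegal
(3,1): flips 1 -> legal
(3,5): no bracket -> illegal
(4,2): flips 1 -> legal
(4,3): flips 1 -> legal
(4,5): no bracket -> illegal
(5,3): no bracket -> illegal
(5,4): flips 1 -> legal
(5,5): no bracket -> illegal
B mobility = 6
-- W to move --
(0,2): no bracket -> illegal
(0,4): flips 4 -> legal
(0,5): no bracket -> illegal
(1,2): flips 2 -> legal
(2,5): flips 2 -> legal
(3,1): flips 1 -> legal
(3,5): flips 1 -> legal
(4,1): no bracket -> illegal
(4,2): flips 1 -> legal
(4,3): flips 1 -> legal
(4,5): no bracket -> illegal
W mobility = 7

Answer: B=6 W=7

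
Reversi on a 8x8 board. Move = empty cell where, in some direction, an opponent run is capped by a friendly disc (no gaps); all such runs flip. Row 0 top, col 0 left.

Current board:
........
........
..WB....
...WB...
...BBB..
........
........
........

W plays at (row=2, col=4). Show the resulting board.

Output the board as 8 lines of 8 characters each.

Answer: ........
........
..WWW...
...WB...
...BBB..
........
........
........

Derivation:
Place W at (2,4); scan 8 dirs for brackets.
Dir NW: first cell '.' (not opp) -> no flip
Dir N: first cell '.' (not opp) -> no flip
Dir NE: first cell '.' (not opp) -> no flip
Dir W: opp run (2,3) capped by W -> flip
Dir E: first cell '.' (not opp) -> no flip
Dir SW: first cell 'W' (not opp) -> no flip
Dir S: opp run (3,4) (4,4), next='.' -> no flip
Dir SE: first cell '.' (not opp) -> no flip
All flips: (2,3)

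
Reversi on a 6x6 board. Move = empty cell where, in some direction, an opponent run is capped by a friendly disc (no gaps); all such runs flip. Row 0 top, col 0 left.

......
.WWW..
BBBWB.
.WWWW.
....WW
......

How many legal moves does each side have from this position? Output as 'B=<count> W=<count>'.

Answer: B=11 W=6

Derivation:
-- B to move --
(0,0): flips 1 -> legal
(0,1): flips 1 -> legal
(0,2): flips 3 -> legal
(0,3): flips 1 -> legal
(0,4): flips 1 -> legal
(1,0): no bracket -> illegal
(1,4): no bracket -> illegal
(2,5): no bracket -> illegal
(3,0): no bracket -> illegal
(3,5): no bracket -> illegal
(4,0): flips 1 -> legal
(4,1): flips 1 -> legal
(4,2): flips 3 -> legal
(4,3): flips 1 -> legal
(5,3): no bracket -> illegal
(5,4): flips 2 -> legal
(5,5): flips 2 -> legal
B mobility = 11
-- W to move --
(1,0): flips 1 -> legal
(1,4): flips 1 -> legal
(1,5): flips 1 -> legal
(2,5): flips 1 -> legal
(3,0): flips 1 -> legal
(3,5): flips 1 -> legal
W mobility = 6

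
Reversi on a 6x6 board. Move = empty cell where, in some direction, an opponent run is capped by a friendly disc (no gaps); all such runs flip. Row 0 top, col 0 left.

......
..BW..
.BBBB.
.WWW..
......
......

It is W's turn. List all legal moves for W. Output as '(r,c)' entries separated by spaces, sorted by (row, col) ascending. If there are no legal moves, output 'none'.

(0,1): no bracket -> illegal
(0,2): flips 2 -> legal
(0,3): no bracket -> illegal
(1,0): flips 1 -> legal
(1,1): flips 3 -> legal
(1,4): flips 1 -> legal
(1,5): flips 1 -> legal
(2,0): no bracket -> illegal
(2,5): no bracket -> illegal
(3,0): no bracket -> illegal
(3,4): no bracket -> illegal
(3,5): flips 1 -> legal

Answer: (0,2) (1,0) (1,1) (1,4) (1,5) (3,5)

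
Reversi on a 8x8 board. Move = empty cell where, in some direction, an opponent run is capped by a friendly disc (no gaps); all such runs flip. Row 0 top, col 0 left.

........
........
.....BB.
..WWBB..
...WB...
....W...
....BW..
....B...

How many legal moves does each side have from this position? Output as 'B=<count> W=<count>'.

-- B to move --
(2,1): no bracket -> illegal
(2,2): flips 1 -> legal
(2,3): no bracket -> illegal
(2,4): no bracket -> illegal
(3,1): flips 2 -> legal
(4,1): no bracket -> illegal
(4,2): flips 1 -> legal
(4,5): no bracket -> illegal
(5,2): flips 1 -> legal
(5,3): no bracket -> illegal
(5,5): no bracket -> illegal
(5,6): flips 1 -> legal
(6,3): no bracket -> illegal
(6,6): flips 1 -> legal
(7,5): no bracket -> illegal
(7,6): no bracket -> illegal
B mobility = 6
-- W to move --
(1,4): no bracket -> illegal
(1,5): no bracket -> illegal
(1,6): flips 2 -> legal
(1,7): no bracket -> illegal
(2,3): no bracket -> illegal
(2,4): flips 2 -> legal
(2,7): no bracket -> illegal
(3,6): flips 2 -> legal
(3,7): no bracket -> illegal
(4,5): flips 1 -> legal
(4,6): no bracket -> illegal
(5,3): no bracket -> illegal
(5,5): flips 1 -> legal
(6,3): flips 1 -> legal
(7,3): no bracket -> illegal
(7,5): no bracket -> illegal
W mobility = 6

Answer: B=6 W=6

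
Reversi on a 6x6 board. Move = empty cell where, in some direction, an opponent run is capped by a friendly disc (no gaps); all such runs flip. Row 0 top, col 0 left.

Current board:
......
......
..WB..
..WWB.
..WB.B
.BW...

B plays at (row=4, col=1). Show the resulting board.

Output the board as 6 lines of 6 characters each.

Place B at (4,1); scan 8 dirs for brackets.
Dir NW: first cell '.' (not opp) -> no flip
Dir N: first cell '.' (not opp) -> no flip
Dir NE: opp run (3,2) capped by B -> flip
Dir W: first cell '.' (not opp) -> no flip
Dir E: opp run (4,2) capped by B -> flip
Dir SW: first cell '.' (not opp) -> no flip
Dir S: first cell 'B' (not opp) -> no flip
Dir SE: opp run (5,2), next=edge -> no flip
All flips: (3,2) (4,2)

Answer: ......
......
..WB..
..BWB.
.BBB.B
.BW...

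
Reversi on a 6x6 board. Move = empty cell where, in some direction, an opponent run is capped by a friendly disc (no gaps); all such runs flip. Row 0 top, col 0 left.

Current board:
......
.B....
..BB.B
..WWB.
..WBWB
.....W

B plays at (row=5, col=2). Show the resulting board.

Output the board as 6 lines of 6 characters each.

Place B at (5,2); scan 8 dirs for brackets.
Dir NW: first cell '.' (not opp) -> no flip
Dir N: opp run (4,2) (3,2) capped by B -> flip
Dir NE: first cell 'B' (not opp) -> no flip
Dir W: first cell '.' (not opp) -> no flip
Dir E: first cell '.' (not opp) -> no flip
Dir SW: edge -> no flip
Dir S: edge -> no flip
Dir SE: edge -> no flip
All flips: (3,2) (4,2)

Answer: ......
.B....
..BB.B
..BWB.
..BBWB
..B..W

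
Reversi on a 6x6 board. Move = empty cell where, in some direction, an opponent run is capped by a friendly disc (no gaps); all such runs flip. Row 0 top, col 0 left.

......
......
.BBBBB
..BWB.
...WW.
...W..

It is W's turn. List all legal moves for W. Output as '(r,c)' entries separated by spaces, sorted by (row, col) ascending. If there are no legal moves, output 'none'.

(1,0): flips 2 -> legal
(1,1): flips 1 -> legal
(1,2): no bracket -> illegal
(1,3): flips 1 -> legal
(1,4): flips 2 -> legal
(1,5): flips 1 -> legal
(2,0): no bracket -> illegal
(3,0): no bracket -> illegal
(3,1): flips 1 -> legal
(3,5): flips 1 -> legal
(4,1): no bracket -> illegal
(4,2): no bracket -> illegal
(4,5): no bracket -> illegal

Answer: (1,0) (1,1) (1,3) (1,4) (1,5) (3,1) (3,5)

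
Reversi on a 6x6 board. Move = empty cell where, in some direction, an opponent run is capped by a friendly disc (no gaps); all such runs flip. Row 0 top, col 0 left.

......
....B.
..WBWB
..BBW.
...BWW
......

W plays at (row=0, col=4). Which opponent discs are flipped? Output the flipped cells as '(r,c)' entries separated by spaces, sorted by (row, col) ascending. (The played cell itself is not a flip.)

Answer: (1,4)

Derivation:
Dir NW: edge -> no flip
Dir N: edge -> no flip
Dir NE: edge -> no flip
Dir W: first cell '.' (not opp) -> no flip
Dir E: first cell '.' (not opp) -> no flip
Dir SW: first cell '.' (not opp) -> no flip
Dir S: opp run (1,4) capped by W -> flip
Dir SE: first cell '.' (not opp) -> no flip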